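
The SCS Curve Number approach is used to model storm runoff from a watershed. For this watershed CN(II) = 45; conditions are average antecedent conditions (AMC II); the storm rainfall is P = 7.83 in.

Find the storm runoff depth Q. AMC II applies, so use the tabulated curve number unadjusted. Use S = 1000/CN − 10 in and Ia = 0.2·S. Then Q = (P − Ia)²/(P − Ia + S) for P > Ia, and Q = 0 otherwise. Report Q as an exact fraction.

CN(II) = 45; AMC II needs no correction.
Retention S: 1000/CN − 10 with CN=45.000 → S = 110/9 ≈ 12.222 in
Ia = 0.2·(110/9) = 22/9 in ≈ 2.444 in
Excess rainfall: 7.830 − 2.444 = 5.386 in; P > Ia so Q > 0
Q = (4847/900)²/((4847/900) + 110/9) = (23493409/810000)/(15847/900) = 23493409/14262300 in ≈ 1.647 in

Q = 23493409/14262300 in ≈ 1.647 in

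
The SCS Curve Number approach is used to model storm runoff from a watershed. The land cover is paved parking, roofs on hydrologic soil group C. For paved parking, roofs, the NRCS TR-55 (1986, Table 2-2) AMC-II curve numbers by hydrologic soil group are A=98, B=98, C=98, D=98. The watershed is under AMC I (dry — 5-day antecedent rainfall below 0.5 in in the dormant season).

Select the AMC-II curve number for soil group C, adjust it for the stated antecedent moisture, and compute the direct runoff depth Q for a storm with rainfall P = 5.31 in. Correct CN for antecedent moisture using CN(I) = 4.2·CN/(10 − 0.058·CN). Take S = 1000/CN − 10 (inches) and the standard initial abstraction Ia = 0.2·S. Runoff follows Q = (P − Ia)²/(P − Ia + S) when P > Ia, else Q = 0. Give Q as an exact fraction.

Q = 287723887201/60340457100 in ≈ 4.768 in

NRCS table: paved parking, roofs, soil group C → CN(II) = 98
CN(I) from CN(II)=98: (4.2·98)/(10 − 0.058·98) = 102900/1079 ≈ 95.366
Retention S: 1000/CN − 10 with CN=95.366 → S = 500/1029 ≈ 0.486 in
Initial abstraction Ia = S/5 = (500/1029)/5 = 100/1029 ≈ 0.097 in
Excess rainfall: 5.310 − 0.097 = 5.213 in; P > Ia so Q > 0
Runoff Q = (P−Ia)²/(P−Ia+S) = (5.213)²/(5.213+0.486) = 287723887201/60340457100 ≈ 4.768 in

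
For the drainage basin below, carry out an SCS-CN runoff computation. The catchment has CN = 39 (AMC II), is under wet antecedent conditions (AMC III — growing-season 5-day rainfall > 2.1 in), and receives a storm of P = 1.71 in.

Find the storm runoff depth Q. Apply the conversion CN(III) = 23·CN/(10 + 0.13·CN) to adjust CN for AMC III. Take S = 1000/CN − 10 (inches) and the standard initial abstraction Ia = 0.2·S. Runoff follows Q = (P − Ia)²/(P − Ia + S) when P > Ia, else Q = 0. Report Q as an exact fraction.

Adjust CN=39 to AMC III: 23·39/(10 + 0.13·39) → 897 ÷ (1507/100) = 89700/1507 ≈ 59.522
Max retention: S = 1000/(89700/1507) − 10 = 6100/897 in (≈ 6.800 in)
Ia = 0.2·(6100/897) = 1220/897 in ≈ 1.360 in
Since P=1.710 > Ia=1.360: effective rainfall P−Ia = 31387/89700 in
Q: (31387/89700)² ÷ (641387/89700) = 985143769/57532413900 in (≈ 0.017 in)

Q = 985143769/57532413900 in ≈ 0.017 in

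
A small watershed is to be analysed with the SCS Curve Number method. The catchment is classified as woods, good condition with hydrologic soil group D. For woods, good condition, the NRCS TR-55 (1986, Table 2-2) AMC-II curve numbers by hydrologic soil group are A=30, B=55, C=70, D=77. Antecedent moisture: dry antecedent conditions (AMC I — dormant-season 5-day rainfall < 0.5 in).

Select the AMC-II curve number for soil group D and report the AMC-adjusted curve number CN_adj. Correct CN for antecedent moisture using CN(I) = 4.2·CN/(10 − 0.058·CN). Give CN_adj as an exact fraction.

CN_adj = 161700/2767 ≈ 58.439

NRCS table: woods, good condition, soil group D → CN(II) = 77
CN(I) from CN(II)=77: (4.2·77)/(10 − 0.058·77) = 161700/2767 ≈ 58.439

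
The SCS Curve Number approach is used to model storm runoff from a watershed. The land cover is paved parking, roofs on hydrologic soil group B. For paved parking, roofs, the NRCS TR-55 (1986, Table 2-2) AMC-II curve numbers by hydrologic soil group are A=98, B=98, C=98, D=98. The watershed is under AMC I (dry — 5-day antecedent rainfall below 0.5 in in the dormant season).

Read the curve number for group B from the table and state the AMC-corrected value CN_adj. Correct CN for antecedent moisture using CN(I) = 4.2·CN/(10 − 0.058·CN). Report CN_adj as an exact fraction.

CN_adj = 102900/1079 ≈ 95.366

NRCS table: paved parking, roofs, soil group B → CN(II) = 98
Adjust CN=98 to AMC I: 4.2·98/(10 − 0.058·98) → (2058/5) ÷ (1079/250) = 102900/1079 ≈ 95.366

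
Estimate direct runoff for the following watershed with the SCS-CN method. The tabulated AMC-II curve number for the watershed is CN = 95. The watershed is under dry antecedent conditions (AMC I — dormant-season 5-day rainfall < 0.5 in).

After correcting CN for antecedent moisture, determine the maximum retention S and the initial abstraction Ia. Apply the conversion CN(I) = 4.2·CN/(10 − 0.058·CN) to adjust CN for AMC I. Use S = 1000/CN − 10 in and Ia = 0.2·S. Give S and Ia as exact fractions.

Dry (AMC I): CN(I) = 4.2·95/(10 − 0.058·95) = 399/(449/100) = 39900/449 ≈ 88.864
Max retention: S = 1000/(39900/449) − 10 = 500/399 in (≈ 1.253 in)
Ia = 0.2·(500/399) = 100/399 in ≈ 0.251 in

S = 500/399 in ≈ 1.253 in; Ia = 100/399 in ≈ 0.251 in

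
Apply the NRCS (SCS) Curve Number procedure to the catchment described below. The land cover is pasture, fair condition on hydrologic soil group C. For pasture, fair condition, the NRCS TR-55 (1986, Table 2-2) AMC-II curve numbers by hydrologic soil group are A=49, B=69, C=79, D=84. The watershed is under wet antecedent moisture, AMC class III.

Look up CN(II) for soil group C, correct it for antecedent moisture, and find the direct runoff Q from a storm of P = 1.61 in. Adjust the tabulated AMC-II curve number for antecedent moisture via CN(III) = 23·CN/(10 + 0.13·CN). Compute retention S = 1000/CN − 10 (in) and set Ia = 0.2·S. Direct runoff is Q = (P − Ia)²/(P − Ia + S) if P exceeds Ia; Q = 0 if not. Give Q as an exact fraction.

NRCS table: pasture, fair condition, soil group C → CN(II) = 79
CN(III) from CN(II)=79: (23·79)/(10 + 0.13·79) = 181700/2027 ≈ 89.640
S = 1000/(181700/2027) − 10 = 2100/1817 in ≈ 1.156 in
Ia = 0.2·(2100/1817) = 420/1817 in ≈ 0.231 in
Excess rainfall: 1.610 − 0.231 = 1.379 in; P > Ia so Q > 0
Runoff Q = (P−Ia)²/(P−Ia+S) = (1.379)²/(1.379+1.156) = 8966969767/11954224700 ≈ 0.750 in

Q = 8966969767/11954224700 in ≈ 0.750 in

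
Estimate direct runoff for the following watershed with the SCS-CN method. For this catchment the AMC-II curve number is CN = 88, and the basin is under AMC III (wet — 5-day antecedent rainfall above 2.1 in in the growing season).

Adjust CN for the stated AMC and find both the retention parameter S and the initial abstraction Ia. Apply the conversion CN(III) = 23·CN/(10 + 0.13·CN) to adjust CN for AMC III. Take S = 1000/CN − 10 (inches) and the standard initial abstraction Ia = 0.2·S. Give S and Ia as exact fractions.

Adjust CN=88 to AMC III: 23·88/(10 + 0.13·88) → 2024 ÷ (536/25) = 6325/67 ≈ 94.403
S = 1000/(6325/67) − 10 = 150/253 in ≈ 0.593 in
Ia = 0.2S: 0.2·0.593 = 0.119 in (exactly 30/253)

S = 150/253 in ≈ 0.593 in; Ia = 30/253 in ≈ 0.119 in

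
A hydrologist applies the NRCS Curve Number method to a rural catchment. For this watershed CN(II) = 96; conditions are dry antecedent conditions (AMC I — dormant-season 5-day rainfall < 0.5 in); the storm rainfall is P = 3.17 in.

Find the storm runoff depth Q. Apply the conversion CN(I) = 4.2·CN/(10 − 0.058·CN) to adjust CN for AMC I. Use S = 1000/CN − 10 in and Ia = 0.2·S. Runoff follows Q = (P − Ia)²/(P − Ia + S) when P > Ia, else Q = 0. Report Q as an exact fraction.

CN(I) from CN(II)=96: (4.2·96)/(10 − 0.058·96) = 25200/277 ≈ 90.975
Max retention: S = 1000/(25200/277) − 10 = 125/126 in (≈ 0.992 in)
Ia = 0.2S: 0.2·0.992 = 0.198 in (exactly 25/126)
P − Ia = 3.170 − 0.198 = 18721/6300 ≈ 2.972 in (> 0, runoff occurs)
Runoff Q = (P−Ia)²/(P−Ia+S) = (2.972)²/(2.972+0.992) = 350475841/157317300 ≈ 2.228 in

Q = 350475841/157317300 in ≈ 2.228 in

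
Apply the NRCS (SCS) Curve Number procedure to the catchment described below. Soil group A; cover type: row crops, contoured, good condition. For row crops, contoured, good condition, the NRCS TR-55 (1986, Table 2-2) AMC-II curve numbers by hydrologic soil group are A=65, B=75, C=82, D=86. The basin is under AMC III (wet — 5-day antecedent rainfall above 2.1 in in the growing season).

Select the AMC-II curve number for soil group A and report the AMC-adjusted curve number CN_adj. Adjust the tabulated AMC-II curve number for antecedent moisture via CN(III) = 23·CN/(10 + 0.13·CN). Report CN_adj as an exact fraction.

NRCS table: row crops, contoured, good condition, soil group A → CN(II) = 65
CN(III) from CN(II)=65: (23·65)/(10 + 0.13·65) = 29900/369 ≈ 81.030

CN_adj = 29900/369 ≈ 81.030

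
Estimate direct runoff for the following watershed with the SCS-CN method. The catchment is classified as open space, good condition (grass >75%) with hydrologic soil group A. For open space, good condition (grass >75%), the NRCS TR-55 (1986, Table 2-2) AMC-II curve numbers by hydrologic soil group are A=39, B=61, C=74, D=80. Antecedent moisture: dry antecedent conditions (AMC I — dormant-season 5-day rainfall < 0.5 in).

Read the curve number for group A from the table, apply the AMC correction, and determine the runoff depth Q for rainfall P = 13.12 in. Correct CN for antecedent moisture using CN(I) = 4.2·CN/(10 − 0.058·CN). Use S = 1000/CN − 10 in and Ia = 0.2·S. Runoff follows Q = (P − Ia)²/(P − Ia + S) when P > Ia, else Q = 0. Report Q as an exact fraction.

Q = 1685830178/2248748775 in ≈ 0.750 in

NRCS table: open space, good condition (grass >75%), soil group A → CN(II) = 39
CN(I) from CN(II)=39: (4.2·39)/(10 − 0.058·39) = 81900/3869 ≈ 21.168
Max retention: S = 1000/(81900/3869) − 10 = 30500/819 in (≈ 37.241 in)
Initial abstraction Ia = S/5 = (30500/819)/5 = 6100/819 ≈ 7.448 in
Since P=13.120 > Ia=7.448: effective rainfall P−Ia = 116132/20475 in
Runoff Q = (P−Ia)²/(P−Ia+S) = (5.672)²/(5.672+37.241) = 1685830178/2248748775 ≈ 0.750 in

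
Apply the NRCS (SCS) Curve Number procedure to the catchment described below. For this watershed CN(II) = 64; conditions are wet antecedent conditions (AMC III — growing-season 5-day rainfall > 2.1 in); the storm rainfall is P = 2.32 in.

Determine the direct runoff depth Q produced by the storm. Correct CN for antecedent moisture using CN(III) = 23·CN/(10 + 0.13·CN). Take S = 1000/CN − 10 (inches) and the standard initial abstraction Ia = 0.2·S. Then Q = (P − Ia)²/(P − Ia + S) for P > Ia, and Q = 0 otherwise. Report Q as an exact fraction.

CN(III) from CN(II)=64: (23·64)/(10 + 0.13·64) = 18400/229 ≈ 80.349
Retention S: 1000/CN − 10 with CN=80.349 → S = 225/92 ≈ 2.446 in
Ia = 0.2·(225/92) = 45/92 in ≈ 0.489 in
Excess rainfall: 2.320 − 0.489 = 1.831 in; P > Ia so Q > 0
Q = (4211/2300)²/((4211/2300) + 225/92) = (17732521/5290000)/(2459/575) = 17732521/22622800 in ≈ 0.784 in

Q = 17732521/22622800 in ≈ 0.784 in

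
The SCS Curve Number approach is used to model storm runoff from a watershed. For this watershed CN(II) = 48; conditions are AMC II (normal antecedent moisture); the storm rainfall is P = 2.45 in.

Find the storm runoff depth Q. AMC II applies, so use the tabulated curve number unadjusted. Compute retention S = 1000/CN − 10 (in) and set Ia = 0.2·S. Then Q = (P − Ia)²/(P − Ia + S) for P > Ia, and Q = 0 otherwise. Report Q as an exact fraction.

AMC II — tabulated CN = 48 applies directly.
S = 1000/48 − 10 = 65/6 in ≈ 10.833 in
Ia = 0.2·(65/6) = 13/6 in ≈ 2.167 in
P − Ia = 2.450 − 2.167 = 17/60 ≈ 0.283 in (> 0, runoff occurs)
Q = (17/60)²/((17/60) + 65/6) = (289/3600)/(667/60) = 289/40020 in ≈ 0.007 in

Q = 289/40020 in ≈ 0.007 in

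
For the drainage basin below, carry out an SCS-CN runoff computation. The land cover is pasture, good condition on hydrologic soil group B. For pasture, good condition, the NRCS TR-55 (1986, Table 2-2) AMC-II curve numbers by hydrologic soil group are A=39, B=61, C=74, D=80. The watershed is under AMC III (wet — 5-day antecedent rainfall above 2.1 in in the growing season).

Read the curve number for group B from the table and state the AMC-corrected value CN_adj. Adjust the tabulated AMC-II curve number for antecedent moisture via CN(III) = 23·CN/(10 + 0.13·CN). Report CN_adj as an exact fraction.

NRCS table: pasture, good condition, soil group B → CN(II) = 61
CN(III) from CN(II)=61: (23·61)/(10 + 0.13·61) = 140300/1793 ≈ 78.249

CN_adj = 140300/1793 ≈ 78.249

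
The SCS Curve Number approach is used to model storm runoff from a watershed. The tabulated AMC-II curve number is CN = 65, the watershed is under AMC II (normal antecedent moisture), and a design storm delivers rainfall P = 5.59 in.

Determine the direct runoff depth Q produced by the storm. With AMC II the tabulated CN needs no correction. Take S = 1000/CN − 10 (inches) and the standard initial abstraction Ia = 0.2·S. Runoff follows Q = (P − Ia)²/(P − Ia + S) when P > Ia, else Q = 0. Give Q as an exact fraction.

Q = 34421689/16727100 in ≈ 2.058 in

AMC II — tabulated CN = 65 applies directly.
Retention S: 1000/CN − 10 with CN=65.000 → S = 70/13 ≈ 5.385 in
Ia = 0.2·(70/13) = 14/13 in ≈ 1.077 in
Excess rainfall: 5.590 − 1.077 = 4.513 in; P > Ia so Q > 0
Runoff Q = (P−Ia)²/(P−Ia+S) = (4.513)²/(4.513+5.385) = 34421689/16727100 ≈ 2.058 in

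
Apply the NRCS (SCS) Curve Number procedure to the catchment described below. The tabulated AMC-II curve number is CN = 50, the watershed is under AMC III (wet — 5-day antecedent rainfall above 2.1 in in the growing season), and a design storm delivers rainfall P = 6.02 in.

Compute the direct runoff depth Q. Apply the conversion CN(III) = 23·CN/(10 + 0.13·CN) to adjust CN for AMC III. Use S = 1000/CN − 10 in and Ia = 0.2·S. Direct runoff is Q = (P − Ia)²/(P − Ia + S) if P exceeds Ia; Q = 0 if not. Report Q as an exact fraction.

CN(III) from CN(II)=50: (23·50)/(10 + 0.13·50) = 2300/33 ≈ 69.697
S = 1000/(2300/33) − 10 = 100/23 in ≈ 4.348 in
Initial abstraction Ia = S/5 = (100/23)/5 = 20/23 ≈ 0.870 in
P − Ia = 6.020 − 0.870 = 5923/1150 ≈ 5.150 in (> 0, runoff occurs)
Q: (5923/1150)² ÷ (10923/1150) = 35081929/12561450 in (≈ 2.793 in)

Q = 35081929/12561450 in ≈ 2.793 in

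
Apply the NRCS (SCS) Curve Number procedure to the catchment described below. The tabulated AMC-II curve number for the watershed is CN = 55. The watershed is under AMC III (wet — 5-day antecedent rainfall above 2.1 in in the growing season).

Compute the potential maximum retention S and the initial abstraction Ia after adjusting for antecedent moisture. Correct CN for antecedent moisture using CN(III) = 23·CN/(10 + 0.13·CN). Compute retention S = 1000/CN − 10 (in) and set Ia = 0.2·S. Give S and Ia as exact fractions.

Adjust CN=55 to AMC III: 23·55/(10 + 0.13·55) → 1265 ÷ (343/20) = 25300/343 ≈ 73.761
S = 1000/(25300/343) − 10 = 900/253 in ≈ 3.557 in
Ia = 0.2S: 0.2·3.557 = 0.711 in (exactly 180/253)

S = 900/253 in ≈ 3.557 in; Ia = 180/253 in ≈ 0.711 in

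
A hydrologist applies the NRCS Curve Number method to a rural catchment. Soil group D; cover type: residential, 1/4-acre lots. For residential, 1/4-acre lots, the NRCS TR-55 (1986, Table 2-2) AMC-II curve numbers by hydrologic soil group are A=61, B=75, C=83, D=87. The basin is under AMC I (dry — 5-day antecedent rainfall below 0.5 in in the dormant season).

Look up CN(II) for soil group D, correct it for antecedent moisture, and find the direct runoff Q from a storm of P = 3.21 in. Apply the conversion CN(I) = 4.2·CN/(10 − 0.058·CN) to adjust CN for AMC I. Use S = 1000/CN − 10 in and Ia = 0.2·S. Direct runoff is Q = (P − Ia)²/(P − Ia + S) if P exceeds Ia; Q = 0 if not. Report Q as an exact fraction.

NRCS table: residential, 1/4-acre lots, soil group D → CN(II) = 87
Adjust CN=87 to AMC I: 4.2·87/(10 − 0.058·87) → (1827/5) ÷ (2477/500) = 182700/2477 ≈ 73.759
Retention S: 1000/CN − 10 with CN=73.759 → S = 6500/1827 ≈ 3.558 in
Ia = 0.2·(6500/1827) = 1300/1827 in ≈ 0.712 in
Excess rainfall: 3.210 − 0.712 = 2.498 in; P > Ia so Q > 0
Runoff Q = (P−Ia)²/(P−Ia+S) = (2.498)²/(2.498+3.558) = 208362122089/202151520900 ≈ 1.031 in

Q = 208362122089/202151520900 in ≈ 1.031 in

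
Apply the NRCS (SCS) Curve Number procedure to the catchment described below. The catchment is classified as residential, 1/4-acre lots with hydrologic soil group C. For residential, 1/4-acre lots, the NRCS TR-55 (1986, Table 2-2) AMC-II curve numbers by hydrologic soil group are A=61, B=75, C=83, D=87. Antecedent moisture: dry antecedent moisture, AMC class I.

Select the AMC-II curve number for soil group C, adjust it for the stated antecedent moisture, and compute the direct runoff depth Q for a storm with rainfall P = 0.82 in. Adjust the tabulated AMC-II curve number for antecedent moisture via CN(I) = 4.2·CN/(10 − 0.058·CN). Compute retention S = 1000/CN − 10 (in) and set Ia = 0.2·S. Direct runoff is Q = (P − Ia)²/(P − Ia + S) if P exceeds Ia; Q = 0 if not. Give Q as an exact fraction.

NRCS table: residential, 1/4-acre lots, soil group C → CN(II) = 83
Dry (AMC I): CN(I) = 4.2·83/(10 − 0.058·83) = (1743/5)/(2593/500) = 174300/2593 ≈ 67.219
Max retention: S = 1000/(174300/2593) − 10 = 8500/1743 in (≈ 4.877 in)
Ia = 0.2S: 0.2·4.877 = 0.975 in (exactly 1700/1743)
P = 0.820 ≤ Ia = 0.975 in: entire storm abstracted, Q = 0.

Q = 0 in ≈ 0.000 in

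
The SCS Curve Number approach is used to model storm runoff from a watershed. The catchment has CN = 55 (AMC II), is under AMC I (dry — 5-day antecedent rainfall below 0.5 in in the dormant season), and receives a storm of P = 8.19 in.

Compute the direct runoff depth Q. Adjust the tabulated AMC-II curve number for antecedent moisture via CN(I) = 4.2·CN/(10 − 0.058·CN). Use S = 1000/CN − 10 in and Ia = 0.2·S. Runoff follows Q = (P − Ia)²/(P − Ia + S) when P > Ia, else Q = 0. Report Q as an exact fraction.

Dry (AMC I): CN(I) = 4.2·55/(10 − 0.058·55) = 231/(681/100) = 7700/227 ≈ 33.921
Retention S: 1000/CN − 10 with CN=33.921 → S = 1500/77 ≈ 19.481 in
Initial abstraction Ia = S/5 = (1500/77)/5 = 300/77 ≈ 3.896 in
Excess rainfall: 8.190 − 3.896 = 4.294 in; P > Ia so Q > 0
Runoff Q = (P−Ia)²/(P−Ia+S) = (4.294)²/(4.294+19.481) = 364387323/469861700 ≈ 0.776 in

Q = 364387323/469861700 in ≈ 0.776 in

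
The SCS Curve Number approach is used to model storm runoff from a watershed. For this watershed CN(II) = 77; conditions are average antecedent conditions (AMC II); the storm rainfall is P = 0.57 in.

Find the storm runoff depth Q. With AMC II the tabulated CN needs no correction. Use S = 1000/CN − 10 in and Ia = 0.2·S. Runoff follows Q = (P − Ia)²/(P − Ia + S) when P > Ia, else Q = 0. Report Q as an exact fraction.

AMC II — tabulated CN = 77 applies directly.
Max retention: S = 1000/77 − 10 = 230/77 in (≈ 2.987 in)
Initial abstraction Ia = S/5 = (230/77)/5 = 46/77 ≈ 0.597 in
P = 0.570 ≤ Ia = 0.597 in: entire storm abstracted, Q = 0.

Q = 0 in ≈ 0.000 in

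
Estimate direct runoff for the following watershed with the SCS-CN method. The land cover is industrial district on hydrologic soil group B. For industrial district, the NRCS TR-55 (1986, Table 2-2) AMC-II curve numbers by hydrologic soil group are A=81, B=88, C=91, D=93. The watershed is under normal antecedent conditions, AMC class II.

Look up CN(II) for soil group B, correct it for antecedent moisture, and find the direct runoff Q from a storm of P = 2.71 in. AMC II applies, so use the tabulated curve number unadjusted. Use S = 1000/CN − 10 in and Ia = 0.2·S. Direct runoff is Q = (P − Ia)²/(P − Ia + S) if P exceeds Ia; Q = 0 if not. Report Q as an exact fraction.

Q = 7187761/4599100 in ≈ 1.563 in

NRCS table: industrial district, soil group B → CN(II) = 88
CN(II) = 88; AMC II needs no correction.
Retention S: 1000/CN − 10 with CN=88.000 → S = 15/11 ≈ 1.364 in
Ia = 0.2·(15/11) = 3/11 in ≈ 0.273 in
Excess rainfall: 2.710 − 0.273 = 2.437 in; P > Ia so Q > 0
Q = (2681/1100)²/((2681/1100) + 15/11) = (7187761/1210000)/(4181/1100) = 7187761/4599100 in ≈ 1.563 in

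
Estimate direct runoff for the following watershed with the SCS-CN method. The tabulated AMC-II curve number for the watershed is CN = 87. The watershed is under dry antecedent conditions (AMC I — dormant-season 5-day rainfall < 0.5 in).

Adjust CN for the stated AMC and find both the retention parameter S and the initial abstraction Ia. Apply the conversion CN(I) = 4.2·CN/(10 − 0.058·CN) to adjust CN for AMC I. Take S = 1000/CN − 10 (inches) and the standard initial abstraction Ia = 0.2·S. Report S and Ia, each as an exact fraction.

CN(I) from CN(II)=87: (4.2·87)/(10 − 0.058·87) = 182700/2477 ≈ 73.759
Max retention: S = 1000/(182700/2477) − 10 = 6500/1827 in (≈ 3.558 in)
Initial abstraction Ia = S/5 = (6500/1827)/5 = 1300/1827 ≈ 0.712 in

S = 6500/1827 in ≈ 3.558 in; Ia = 1300/1827 in ≈ 0.712 in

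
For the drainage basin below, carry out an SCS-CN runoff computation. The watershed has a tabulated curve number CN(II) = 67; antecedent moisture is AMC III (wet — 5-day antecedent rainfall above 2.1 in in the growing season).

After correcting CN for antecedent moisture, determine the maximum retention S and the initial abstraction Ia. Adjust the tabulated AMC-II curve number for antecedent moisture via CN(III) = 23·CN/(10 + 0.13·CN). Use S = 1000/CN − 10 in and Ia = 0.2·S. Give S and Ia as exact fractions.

Adjust CN=67 to AMC III: 23·67/(10 + 0.13·67) → 1541 ÷ (1871/100) = 154100/1871 ≈ 82.362
Max retention: S = 1000/(154100/1871) − 10 = 3300/1541 in (≈ 2.141 in)
Initial abstraction Ia = S/5 = (3300/1541)/5 = 660/1541 ≈ 0.428 in

S = 3300/1541 in ≈ 2.141 in; Ia = 660/1541 in ≈ 0.428 in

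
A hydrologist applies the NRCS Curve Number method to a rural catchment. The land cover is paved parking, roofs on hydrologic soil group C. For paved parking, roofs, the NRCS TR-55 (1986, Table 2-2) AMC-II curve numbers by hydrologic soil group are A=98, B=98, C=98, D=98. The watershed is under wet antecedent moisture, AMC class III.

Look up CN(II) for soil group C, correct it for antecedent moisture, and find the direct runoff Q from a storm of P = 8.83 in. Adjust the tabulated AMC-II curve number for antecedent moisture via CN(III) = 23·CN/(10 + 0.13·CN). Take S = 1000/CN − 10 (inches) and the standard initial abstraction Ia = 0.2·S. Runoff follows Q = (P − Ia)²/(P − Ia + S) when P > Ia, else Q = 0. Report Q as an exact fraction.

NRCS table: paved parking, roofs, soil group C → CN(II) = 98
Adjust CN=98 to AMC III: 23·98/(10 + 0.13·98) → 2254 ÷ (1137/50) = 112700/1137 ≈ 99.120
S = 1000/(112700/1137) − 10 = 100/1127 in ≈ 0.089 in
Ia = 0.2S: 0.2·0.089 = 0.018 in (exactly 20/1127)
Excess rainfall: 8.830 − 0.018 = 8.812 in; P > Ia so Q > 0
Q = (993141/112700)²/((993141/112700) + 100/1127) = (986329045881/12701290000)/(1003141/112700) = 986329045881/113053990700 in ≈ 8.724 in

Q = 986329045881/113053990700 in ≈ 8.724 in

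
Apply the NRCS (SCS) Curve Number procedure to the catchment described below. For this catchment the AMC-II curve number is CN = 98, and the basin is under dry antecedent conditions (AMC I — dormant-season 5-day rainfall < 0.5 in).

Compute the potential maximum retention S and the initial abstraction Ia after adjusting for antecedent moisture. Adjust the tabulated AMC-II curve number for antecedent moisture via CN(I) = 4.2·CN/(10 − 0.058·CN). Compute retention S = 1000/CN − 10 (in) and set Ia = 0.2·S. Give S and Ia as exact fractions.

CN(I) from CN(II)=98: (4.2·98)/(10 − 0.058·98) = 102900/1079 ≈ 95.366
Retention S: 1000/CN − 10 with CN=95.366 → S = 500/1029 ≈ 0.486 in
Ia = 0.2S: 0.2·0.486 = 0.097 in (exactly 100/1029)

S = 500/1029 in ≈ 0.486 in; Ia = 100/1029 in ≈ 0.097 in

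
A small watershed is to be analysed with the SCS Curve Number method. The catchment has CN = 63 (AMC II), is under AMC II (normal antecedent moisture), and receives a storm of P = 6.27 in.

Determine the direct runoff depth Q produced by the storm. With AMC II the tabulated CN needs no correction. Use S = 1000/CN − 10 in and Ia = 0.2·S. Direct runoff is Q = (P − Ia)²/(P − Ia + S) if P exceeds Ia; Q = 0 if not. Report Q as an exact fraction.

Q = 1030474201/435336300 in ≈ 2.367 in

AMC II — tabulated CN = 63 applies directly.
Max retention: S = 1000/63 − 10 = 370/63 in (≈ 5.873 in)
Ia = 0.2·(370/63) = 74/63 in ≈ 1.175 in
Since P=6.270 > Ia=1.175: effective rainfall P−Ia = 32101/6300 in
Q = (32101/6300)²/((32101/6300) + 370/63) = (1030474201/39690000)/(69101/6300) = 1030474201/435336300 in ≈ 2.367 in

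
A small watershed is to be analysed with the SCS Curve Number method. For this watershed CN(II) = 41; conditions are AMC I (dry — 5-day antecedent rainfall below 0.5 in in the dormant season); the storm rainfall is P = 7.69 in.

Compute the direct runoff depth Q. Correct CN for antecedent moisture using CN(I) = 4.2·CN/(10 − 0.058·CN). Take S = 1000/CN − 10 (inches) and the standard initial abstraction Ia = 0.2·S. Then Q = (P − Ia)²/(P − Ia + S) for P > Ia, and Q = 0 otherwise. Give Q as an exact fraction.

Q = 5199707881/260203584900 in ≈ 0.020 in

Dry (AMC I): CN(I) = 4.2·41/(10 − 0.058·41) = (861/5)/(3811/500) = 86100/3811 ≈ 22.592
S = 1000/(86100/3811) − 10 = 29500/861 in ≈ 34.262 in
Ia = 0.2S: 0.2·34.262 = 6.852 in (exactly 5900/861)
P − Ia = 7.690 − 6.852 = 72109/86100 ≈ 0.838 in (> 0, runoff occurs)
Runoff Q = (P−Ia)²/(P−Ia+S) = (0.838)²/(0.838+34.262) = 5199707881/260203584900 ≈ 0.020 in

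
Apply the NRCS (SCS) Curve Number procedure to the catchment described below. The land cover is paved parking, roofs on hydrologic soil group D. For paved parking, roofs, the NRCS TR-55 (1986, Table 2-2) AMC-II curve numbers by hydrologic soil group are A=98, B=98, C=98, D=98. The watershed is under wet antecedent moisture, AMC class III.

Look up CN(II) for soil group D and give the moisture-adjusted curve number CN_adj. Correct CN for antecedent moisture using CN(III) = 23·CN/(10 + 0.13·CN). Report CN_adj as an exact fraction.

NRCS table: paved parking, roofs, soil group D → CN(II) = 98
CN(III) from CN(II)=98: (23·98)/(10 + 0.13·98) = 112700/1137 ≈ 99.120

CN_adj = 112700/1137 ≈ 99.120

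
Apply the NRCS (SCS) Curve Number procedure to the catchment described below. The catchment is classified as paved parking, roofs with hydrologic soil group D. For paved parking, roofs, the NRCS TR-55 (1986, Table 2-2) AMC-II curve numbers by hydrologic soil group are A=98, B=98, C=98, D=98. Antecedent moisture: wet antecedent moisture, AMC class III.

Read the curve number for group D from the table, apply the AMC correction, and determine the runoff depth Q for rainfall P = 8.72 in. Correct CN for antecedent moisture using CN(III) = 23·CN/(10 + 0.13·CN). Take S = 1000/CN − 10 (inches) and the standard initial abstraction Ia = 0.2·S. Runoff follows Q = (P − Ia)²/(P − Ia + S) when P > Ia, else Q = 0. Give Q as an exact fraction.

Q = 30058087298/3489276525 in ≈ 8.614 in

NRCS table: paved parking, roofs, soil group D → CN(II) = 98
CN(III) from CN(II)=98: (23·98)/(10 + 0.13·98) = 112700/1137 ≈ 99.120
Max retention: S = 1000/(112700/1137) − 10 = 100/1127 in (≈ 0.089 in)
Ia = 0.2·(100/1127) = 20/1127 in ≈ 0.018 in
Since P=8.720 > Ia=0.018: effective rainfall P−Ia = 245186/28175 in
Runoff Q = (P−Ia)²/(P−Ia+S) = (8.702)²/(8.702+0.089) = 30058087298/3489276525 ≈ 8.614 in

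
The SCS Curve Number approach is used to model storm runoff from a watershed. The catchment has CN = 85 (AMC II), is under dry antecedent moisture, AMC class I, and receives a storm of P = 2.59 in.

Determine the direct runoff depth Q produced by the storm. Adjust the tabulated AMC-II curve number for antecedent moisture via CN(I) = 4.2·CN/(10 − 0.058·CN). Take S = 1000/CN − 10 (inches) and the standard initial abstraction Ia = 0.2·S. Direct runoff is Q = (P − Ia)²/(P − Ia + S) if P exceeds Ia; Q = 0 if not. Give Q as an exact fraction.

Q = 433514041/842769900 in ≈ 0.514 in

Adjust CN=85 to AMC I: 4.2·85/(10 − 0.058·85) → 357 ÷ (507/100) = 11900/169 ≈ 70.414
Retention S: 1000/CN − 10 with CN=70.414 → S = 500/119 ≈ 4.202 in
Ia = 0.2S: 0.2·4.202 = 0.840 in (exactly 100/119)
Since P=2.590 > Ia=0.840: effective rainfall P−Ia = 20821/11900 in
Runoff Q = (P−Ia)²/(P−Ia+S) = (1.750)²/(1.750+4.202) = 433514041/842769900 ≈ 0.514 in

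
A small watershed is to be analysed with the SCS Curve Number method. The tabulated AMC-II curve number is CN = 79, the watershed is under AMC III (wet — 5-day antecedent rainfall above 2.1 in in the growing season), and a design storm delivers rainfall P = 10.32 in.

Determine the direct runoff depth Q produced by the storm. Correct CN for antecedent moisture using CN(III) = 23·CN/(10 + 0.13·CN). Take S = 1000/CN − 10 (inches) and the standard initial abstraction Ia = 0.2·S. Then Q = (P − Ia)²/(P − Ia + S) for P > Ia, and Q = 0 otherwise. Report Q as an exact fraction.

Adjust CN=79 to AMC III: 23·79/(10 + 0.13·79) → 1817 ÷ (2027/100) = 181700/2027 ≈ 89.640
S = 1000/(181700/2027) − 10 = 2100/1817 in ≈ 1.156 in
Ia = 0.2·(2100/1817) = 420/1817 in ≈ 0.231 in
Since P=10.320 > Ia=0.231: effective rainfall P−Ia = 458286/45425 in
Q: (458286/45425)² ÷ (510786/45425) = 11668114322/1289025225 in (≈ 9.052 in)

Q = 11668114322/1289025225 in ≈ 9.052 in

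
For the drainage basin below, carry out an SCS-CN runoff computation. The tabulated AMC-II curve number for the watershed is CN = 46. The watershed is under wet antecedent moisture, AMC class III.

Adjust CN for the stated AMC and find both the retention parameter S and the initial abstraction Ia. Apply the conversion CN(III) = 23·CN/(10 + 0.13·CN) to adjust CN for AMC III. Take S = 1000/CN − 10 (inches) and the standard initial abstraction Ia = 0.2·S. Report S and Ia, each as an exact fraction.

CN(III) from CN(II)=46: (23·46)/(10 + 0.13·46) = 52900/799 ≈ 66.208
Retention S: 1000/CN − 10 with CN=66.208 → S = 2700/529 ≈ 5.104 in
Initial abstraction Ia = S/5 = (2700/529)/5 = 540/529 ≈ 1.021 in

S = 2700/529 in ≈ 5.104 in; Ia = 540/529 in ≈ 1.021 in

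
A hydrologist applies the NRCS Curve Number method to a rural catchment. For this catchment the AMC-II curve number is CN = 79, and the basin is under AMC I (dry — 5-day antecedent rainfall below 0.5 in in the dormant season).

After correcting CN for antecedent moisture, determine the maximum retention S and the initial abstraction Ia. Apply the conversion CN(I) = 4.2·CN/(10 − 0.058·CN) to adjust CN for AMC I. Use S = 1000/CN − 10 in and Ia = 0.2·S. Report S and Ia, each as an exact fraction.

S = 500/79 in ≈ 6.329 in; Ia = 100/79 in ≈ 1.266 in

Dry (AMC I): CN(I) = 4.2·79/(10 − 0.058·79) = (1659/5)/(2709/500) = 7900/129 ≈ 61.240
S = 1000/(7900/129) − 10 = 500/79 in ≈ 6.329 in
Ia = 0.2S: 0.2·6.329 = 1.266 in (exactly 100/79)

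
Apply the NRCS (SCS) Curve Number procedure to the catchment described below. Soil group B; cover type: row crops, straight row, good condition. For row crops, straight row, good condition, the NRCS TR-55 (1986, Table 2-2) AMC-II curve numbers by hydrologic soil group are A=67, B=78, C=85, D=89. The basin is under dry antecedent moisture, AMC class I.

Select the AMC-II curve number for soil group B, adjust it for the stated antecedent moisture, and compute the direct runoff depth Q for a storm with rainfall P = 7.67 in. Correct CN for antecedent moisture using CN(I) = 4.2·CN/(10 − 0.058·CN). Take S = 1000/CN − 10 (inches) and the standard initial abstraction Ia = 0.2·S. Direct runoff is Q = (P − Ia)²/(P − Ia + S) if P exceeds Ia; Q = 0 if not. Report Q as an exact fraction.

Q = 268503257929/87483368700 in ≈ 3.069 in

NRCS table: row crops, straight row, good condition, soil group B → CN(II) = 78
Dry (AMC I): CN(I) = 4.2·78/(10 − 0.058·78) = (1638/5)/(1369/250) = 81900/1369 ≈ 59.825
S = 1000/(81900/1369) − 10 = 5500/819 in ≈ 6.716 in
Ia = 0.2S: 0.2·6.716 = 1.343 in (exactly 1100/819)
Since P=7.670 > Ia=1.343: effective rainfall P−Ia = 518173/81900 in
Q: (518173/81900)² ÷ (1068173/81900) = 268503257929/87483368700 in (≈ 3.069 in)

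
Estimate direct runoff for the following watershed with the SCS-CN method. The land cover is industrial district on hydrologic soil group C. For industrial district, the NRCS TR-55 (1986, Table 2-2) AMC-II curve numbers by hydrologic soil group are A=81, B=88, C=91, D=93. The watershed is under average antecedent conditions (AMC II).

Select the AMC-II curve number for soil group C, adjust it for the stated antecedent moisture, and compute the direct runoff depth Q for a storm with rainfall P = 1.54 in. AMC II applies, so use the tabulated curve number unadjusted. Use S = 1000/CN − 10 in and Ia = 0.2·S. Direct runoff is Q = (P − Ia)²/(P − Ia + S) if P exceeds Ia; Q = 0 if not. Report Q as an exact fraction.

Q = 37295449/48261850 in ≈ 0.773 in

NRCS table: industrial district, soil group C → CN(II) = 91
CN(II) = 91; AMC II needs no correction.
Max retention: S = 1000/91 − 10 = 90/91 in (≈ 0.989 in)
Ia = 0.2·(90/91) = 18/91 in ≈ 0.198 in
Since P=1.540 > Ia=0.198: effective rainfall P−Ia = 6107/4550 in
Q = (6107/4550)²/((6107/4550) + 90/91) = (37295449/20702500)/(10607/4550) = 37295449/48261850 in ≈ 0.773 in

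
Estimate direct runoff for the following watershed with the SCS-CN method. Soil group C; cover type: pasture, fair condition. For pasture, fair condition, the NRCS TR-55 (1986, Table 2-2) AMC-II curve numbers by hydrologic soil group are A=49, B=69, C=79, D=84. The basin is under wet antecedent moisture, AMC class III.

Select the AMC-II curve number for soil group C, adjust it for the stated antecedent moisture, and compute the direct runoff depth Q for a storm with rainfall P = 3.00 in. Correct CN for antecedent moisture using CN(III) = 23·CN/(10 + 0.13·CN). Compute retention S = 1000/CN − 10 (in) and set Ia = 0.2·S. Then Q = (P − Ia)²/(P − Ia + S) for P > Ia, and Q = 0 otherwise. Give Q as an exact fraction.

NRCS table: pasture, fair condition, soil group C → CN(II) = 79
CN(III) from CN(II)=79: (23·79)/(10 + 0.13·79) = 181700/2027 ≈ 89.640
Max retention: S = 1000/(181700/2027) − 10 = 2100/1817 in (≈ 1.156 in)
Ia = 0.2·(2100/1817) = 420/1817 in ≈ 0.231 in
P − Ia = 3.000 − 0.231 = 5031/1817 ≈ 2.769 in (> 0, runoff occurs)
Q: (5031/1817)² ÷ (7131/1817) = 8436987/4319009 in (≈ 1.953 in)

Q = 8436987/4319009 in ≈ 1.953 in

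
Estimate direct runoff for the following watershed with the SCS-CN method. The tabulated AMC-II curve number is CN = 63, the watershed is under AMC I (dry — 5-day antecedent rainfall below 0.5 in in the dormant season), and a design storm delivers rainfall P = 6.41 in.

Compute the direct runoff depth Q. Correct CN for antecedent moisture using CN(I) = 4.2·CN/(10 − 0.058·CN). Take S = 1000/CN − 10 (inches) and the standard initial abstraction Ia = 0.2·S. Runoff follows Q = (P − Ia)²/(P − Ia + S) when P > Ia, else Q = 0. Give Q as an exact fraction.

CN(I) from CN(II)=63: (4.2·63)/(10 − 0.058·63) = 132300/3173 ≈ 41.696
Retention S: 1000/CN − 10 with CN=41.696 → S = 18500/1323 ≈ 13.983 in
Initial abstraction Ia = S/5 = (18500/1323)/5 = 3700/1323 ≈ 2.797 in
Since P=6.410 > Ia=2.797: effective rainfall P−Ia = 478043/132300 in
Q: (478043/132300)² ÷ (2328043/132300) = 228525109849/308000088900 in (≈ 0.742 in)

Q = 228525109849/308000088900 in ≈ 0.742 in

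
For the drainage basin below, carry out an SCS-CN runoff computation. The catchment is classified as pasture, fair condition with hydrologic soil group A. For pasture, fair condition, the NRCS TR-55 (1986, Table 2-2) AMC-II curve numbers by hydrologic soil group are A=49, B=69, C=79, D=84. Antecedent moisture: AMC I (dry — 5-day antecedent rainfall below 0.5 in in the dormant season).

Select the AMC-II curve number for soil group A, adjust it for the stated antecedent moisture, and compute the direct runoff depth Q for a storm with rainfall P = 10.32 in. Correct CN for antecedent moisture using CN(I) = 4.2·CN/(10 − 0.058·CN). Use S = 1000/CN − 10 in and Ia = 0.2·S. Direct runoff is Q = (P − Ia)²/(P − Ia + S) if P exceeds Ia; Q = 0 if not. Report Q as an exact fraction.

NRCS table: pasture, fair condition, soil group A → CN(II) = 49
Dry (AMC I): CN(I) = 4.2·49/(10 − 0.058·49) = (1029/5)/(3579/500) = 34300/1193 ≈ 28.751
Retention S: 1000/CN − 10 with CN=28.751 → S = 8500/343 ≈ 24.781 in
Ia = 0.2S: 0.2·24.781 = 4.956 in (exactly 1700/343)
Since P=10.320 > Ia=4.956: effective rainfall P−Ia = 45994/8575 in
Q: (45994/8575)² ÷ (258494/8575) = 1057724018/1108293025 in (≈ 0.954 in)

Q = 1057724018/1108293025 in ≈ 0.954 in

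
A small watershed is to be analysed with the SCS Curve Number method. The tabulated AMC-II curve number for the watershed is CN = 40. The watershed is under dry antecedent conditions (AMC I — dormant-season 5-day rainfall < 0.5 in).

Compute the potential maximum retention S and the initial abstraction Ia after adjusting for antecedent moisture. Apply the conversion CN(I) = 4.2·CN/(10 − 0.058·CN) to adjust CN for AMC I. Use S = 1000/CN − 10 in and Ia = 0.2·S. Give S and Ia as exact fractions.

Dry (AMC I): CN(I) = 4.2·40/(10 − 0.058·40) = 168/(192/25) = 175/8 ≈ 21.875
Retention S: 1000/CN − 10 with CN=21.875 → S = 250/7 ≈ 35.714 in
Initial abstraction Ia = S/5 = (250/7)/5 = 50/7 ≈ 7.143 in

S = 250/7 in ≈ 35.714 in; Ia = 50/7 in ≈ 7.143 in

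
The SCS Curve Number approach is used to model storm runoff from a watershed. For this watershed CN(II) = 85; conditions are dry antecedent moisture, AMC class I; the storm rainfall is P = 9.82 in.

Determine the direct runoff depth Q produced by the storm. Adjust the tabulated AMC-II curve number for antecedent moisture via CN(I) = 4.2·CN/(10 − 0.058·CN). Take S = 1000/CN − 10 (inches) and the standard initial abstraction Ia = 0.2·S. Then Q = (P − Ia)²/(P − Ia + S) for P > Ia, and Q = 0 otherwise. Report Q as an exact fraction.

CN(I) from CN(II)=85: (4.2·85)/(10 − 0.058·85) = 11900/169 ≈ 70.414
Retention S: 1000/CN − 10 with CN=70.414 → S = 500/119 ≈ 4.202 in
Initial abstraction Ia = S/5 = (500/119)/5 = 100/119 ≈ 0.840 in
P − Ia = 9.820 − 0.840 = 53429/5950 ≈ 8.980 in (> 0, runoff occurs)
Q = (53429/5950)²/((53429/5950) + 500/119) = (2854658041/35402500)/(78429/5950) = 2854658041/466652550 in ≈ 6.117 in

Q = 2854658041/466652550 in ≈ 6.117 in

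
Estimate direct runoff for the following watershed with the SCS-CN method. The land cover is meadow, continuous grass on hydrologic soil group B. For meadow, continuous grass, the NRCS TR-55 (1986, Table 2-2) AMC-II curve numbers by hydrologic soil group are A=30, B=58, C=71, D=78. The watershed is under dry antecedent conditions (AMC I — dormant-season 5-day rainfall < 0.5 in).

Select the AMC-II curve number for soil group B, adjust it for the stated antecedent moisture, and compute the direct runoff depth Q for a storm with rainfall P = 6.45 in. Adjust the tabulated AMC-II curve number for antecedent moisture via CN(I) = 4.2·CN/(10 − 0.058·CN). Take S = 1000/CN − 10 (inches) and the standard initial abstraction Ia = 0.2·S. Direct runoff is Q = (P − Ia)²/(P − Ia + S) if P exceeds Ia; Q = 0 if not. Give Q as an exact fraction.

Q = 3031081/6809780 in ≈ 0.445 in

NRCS table: meadow, continuous grass, soil group B → CN(II) = 58
Dry (AMC I): CN(I) = 4.2·58/(10 − 0.058·58) = (1218/5)/(1659/250) = 2900/79 ≈ 36.709
Retention S: 1000/CN − 10 with CN=36.709 → S = 500/29 ≈ 17.241 in
Ia = 0.2·(500/29) = 100/29 in ≈ 3.448 in
Excess rainfall: 6.450 − 3.448 = 3.002 in; P > Ia so Q > 0
Runoff Q = (P−Ia)²/(P−Ia+S) = (3.002)²/(3.002+17.241) = 3031081/6809780 ≈ 0.445 in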